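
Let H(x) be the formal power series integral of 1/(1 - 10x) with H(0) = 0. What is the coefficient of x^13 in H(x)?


1/(1 - 10x) = sum_{k>=0} 10^k x^k. Integrating termwise with H(0) = 0:
H(x) = sum_{k>=0} 10^k x^(k+1) / (k+1) = sum_{m>=1} 10^(m-1) x^m / m.
For m = 13: 10^12/13 = 1000000000000/13 = 1000000000000/13.

1000000000000/13


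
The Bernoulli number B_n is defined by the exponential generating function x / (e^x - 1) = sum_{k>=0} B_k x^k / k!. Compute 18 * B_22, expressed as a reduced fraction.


Bernoulli numbers can also be computed recursively via B_0 = 1 and sum_{j=0}^{m} C(m+1, j) B_j = 0 for m >= 1. Odd-index Bernoulli numbers vanish for k >= 3.
Computing B_22 = 854513/138, so 18 * B_22 = 18 * 854513/138 = 2563539/23.

2563539/23


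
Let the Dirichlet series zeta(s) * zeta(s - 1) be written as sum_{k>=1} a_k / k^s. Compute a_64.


Convolution gives a_k = sum_{d | k} d * 1 = sum_{d | k} d = sigma(k), the sum of positive divisors of k.
For k = 64, the divisors are 1, 2, 4, 8, 16, 32, 64, so
sigma(64) = 1 + 2 + 4 + 8 + 16 + 32 + 64 = 127.

127


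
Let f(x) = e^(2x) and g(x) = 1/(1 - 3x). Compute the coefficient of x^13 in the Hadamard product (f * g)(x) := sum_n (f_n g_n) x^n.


Expanding: f_k = 2^k/k! (from e^(2x)) and g_k = 3^k (from 1/(1 - 3x)). So the Hadamard coefficient (f * g)_k = 2^k 3^k / k! = (6)^k / k!.
For k = 13: 6^13/13! = 13060694016/6227020800 = 52488/25025.

52488/25025


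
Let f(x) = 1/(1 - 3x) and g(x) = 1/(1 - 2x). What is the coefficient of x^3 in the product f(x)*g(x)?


The coefficient of x^n in f*g is the Cauchy product: sum_{k=0}^{n} a^k * b^(n-k).
With a=3, b=2, n=3:
sum_{k=0}^{3} 3^k * 2^(3-k)
= 65

65


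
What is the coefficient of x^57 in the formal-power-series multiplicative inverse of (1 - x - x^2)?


Let the inverse be f(x) = sum_{k>=0} a_k x^k. From f(x) * (1 - x - x^2) = 1 and matching coefficients:
 x^0: a_0 = 1.
 x^1: a_1 - a_0 = 0, so a_1 = 1.
 x^k (k >= 2): a_k - a_{k-1} - a_{k-2} = 0, i.e. a_k = a_{k-1} + a_{k-2}.
This is the Fibonacci-type recurrence shifted so that a_0 = a_1 = 1.
Iterating: a_0=1, a_1=1, a_2=2, a_3=3, a_4=5, a_5=8, a_6=13, a_7=21, a_8=34, a_9=55, ...
a_57 = 591286729879.

591286729879


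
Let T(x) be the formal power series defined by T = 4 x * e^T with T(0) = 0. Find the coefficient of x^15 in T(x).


Apply the Lagrange inversion formula: if T = 4 x * phi(T) with phi(t) = e^t, then
[x^n] T = 4^n * (1/n) [t^(n-1)] phi(t)^n = 4^n * (1/n) [t^(n-1)] e^(n t) = 4^n * (1/n) * n^(n-1) / (n-1)! = 4^n * n^(n-1) / n!.
When c = 1 this is the Cayley count of rooted labeled trees on n vertices, divided by n!.
For n = 15: 4^15 * 15^14 / 15! = 1073741824 * 29192926025390625/1307674368000 = 167961600000000000/7007.

167961600000000000/7007


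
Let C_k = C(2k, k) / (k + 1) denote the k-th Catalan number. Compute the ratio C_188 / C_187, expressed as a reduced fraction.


Using C_k = (2k)! / (k! (k+1)!), the ratio C_{k+1}/C_k simplifies to
C_{k+1}/C_k = [(2k+2)! / ((k+1)! (k+2)!)] * [k! (k+1)! / (2k)!]
 = (2k+2)(2k+1) / ((k+1)(k+2)) = 2(2k+1) / (k+2).
For k = 187: 2(2*187 + 1) / (187 + 2) = 750/189 = 250/63.

250/63


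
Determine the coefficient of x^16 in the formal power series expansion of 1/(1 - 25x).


The geometric series identity gives 1/(1 - c x) = sum_{k>=0} c^k x^k, so the coefficient of x^k is c^k.
Here c = 25 and k = 16.
Computing: 25^16 = 23283064365386962890625

23283064365386962890625


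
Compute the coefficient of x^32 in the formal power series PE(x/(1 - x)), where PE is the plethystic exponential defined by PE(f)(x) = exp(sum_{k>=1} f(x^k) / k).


For f(x) = x/(1 - x) we have
sum_{k>=1} f(x^k) / k = sum_{k>=1} (1/k) * x^k / (1 - x^k) = sum_{k, m >= 1} x^(k m) / k,
which after exponentiating simplifies to
PE(x/(1 - x)) = prod_{k>=1} 1 / (1 - x^k).
This is the generating function for the partition function p(n), so the coefficient of x^32 is p(32).
Computing p(32) by dynamic programming over parts 1, 2, ..., 32: p(32) = 8349.

8349


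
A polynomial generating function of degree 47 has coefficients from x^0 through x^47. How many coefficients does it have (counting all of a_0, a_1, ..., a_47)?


A polynomial of degree 47 takes the form a_0 + a_1 x + ... + a_47 x^47.
The number of coefficients is 47 + 1 = 48.

48


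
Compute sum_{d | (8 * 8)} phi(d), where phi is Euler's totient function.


First, 8 * 8 = 64. One classical identity is sum_{d | n} phi(d) = n (each k in [1, n] has a unique gcd with n, and among the k's with gcd(k, n) = n/d there are phi(d) of them). So the sum equals 64. We also verify directly:
Divisors of 64: 1, 2, 4, 8, 16, 32, 64.
phi values: 1, 1, 2, 4, 8, 16, 32.
Sum = 64.

64


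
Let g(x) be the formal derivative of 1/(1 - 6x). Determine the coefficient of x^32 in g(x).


Differentiate termwise: d/dx sum_{k>=0} 6^k x^k = sum_{k>=1} k 6^k x^(k-1) = sum_{j>=0} (j+1) 6^(j+1) x^j.
Equivalently, d/dx [1/(1 - 6x)] = 6/(1 - 6x)^2.
For j = 32: 33 * 6^33 = 33 * 47751966659678405306351616 = 1575814899769387375109603328.

1575814899769387375109603328


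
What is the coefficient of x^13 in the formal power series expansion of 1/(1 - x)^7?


The expansion 1/(1 - x)^r = sum_{k>=0} C(k + r - 1, r - 1) x^k follows from the multiset / negative-binomial theorem (or from repeated differentiation of the geometric series).
For r = 7 and k = 13:
C(19, 6) = 121645100408832000 / (720 * 6227020800) = 27132.

27132


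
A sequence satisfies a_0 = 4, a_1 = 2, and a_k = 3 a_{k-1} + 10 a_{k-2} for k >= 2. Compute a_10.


The characteristic equation is t^2 - 3 t - 10 = 0, with roots r_1 = 5 and r_2 = -2 (so c_1 = r_1 + r_2, c_2 = -r_1 r_2 as required).
One can use the closed form a_n = A r_1^n + B r_2^n, but direct iteration is more reliable:
a_0 = 4, a_1 = 2, a_2 = 46, a_3 = 158, a_4 = 934, a_5 = 4382, a_6 = 22486, a_7 = 111278, a_8 = 558694, a_9 = 2788862, a_10 = 13953526.
So a_10 = 13953526.

13953526


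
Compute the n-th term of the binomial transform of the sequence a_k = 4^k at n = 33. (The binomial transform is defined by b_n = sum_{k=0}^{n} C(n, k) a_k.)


With a_k = 4^k, b_n = sum_{k=0}^{n} C(n, k) 4^k = (1 + 4)^n by the binomial theorem.
For n = 33: (1 + 4)^33 = 5^33 = 116415321826934814453125.

116415321826934814453125


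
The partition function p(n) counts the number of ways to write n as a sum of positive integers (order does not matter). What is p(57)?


Using the generating function prod_{k>=1} 1/(1-x^k), we compute p(57).
By dynamic programming over parts 1 through 57:
p(57) = 614154

614154


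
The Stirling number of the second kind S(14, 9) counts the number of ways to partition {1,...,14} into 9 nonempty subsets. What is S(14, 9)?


Using the explicit formula S(n,k) = (1/k!) sum_{j=0}^{k} (-1)^(k-j) C(k,j) j^n:
S(14, 9) = 5135130
Equivalently, S(n,k) is n! times the coefficient of x^n in the EGF (e^x - 1)^k / k!.

5135130


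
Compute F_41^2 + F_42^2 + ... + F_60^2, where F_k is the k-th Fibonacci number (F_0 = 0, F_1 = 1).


There is a standard identity sum_{k=0}^{N} F_k^2 = F_N * F_{N+1} (proved inductively from the telescoping relation F_k^2 = F_k F_{k+1} - F_{k-1} F_k). Then
sum_{k=41}^{60} F_k^2 = F_60 F_61 - F_40 F_41.
Computing: F_60 = 1548008755920, F_61 = 2504730781961, F_40 = 102334155, F_41 = 165580141.
Sum = 1548008755920 * 2504730781961 - 102334155 * 165580141 = 3877345164753472573943265.

3877345164753472573943265


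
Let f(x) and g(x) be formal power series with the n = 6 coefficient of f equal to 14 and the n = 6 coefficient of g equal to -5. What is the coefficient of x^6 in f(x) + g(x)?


Addition of formal power series is termwise.
The coefficient of x^6 in f + g = 14 + -5
= 9

9


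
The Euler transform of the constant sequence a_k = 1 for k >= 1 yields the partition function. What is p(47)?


The Euler transform converts the sequence a_k = 1 into the number of integer partitions.
Using the recurrence or dynamic programming:
p(47) = 124754

124754


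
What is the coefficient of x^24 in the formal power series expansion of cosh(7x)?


The Maclaurin series is cosh(t) = sum_{m>=0} t^(2m) / (2m)!, so substituting t = 7x, only even powers of x are nonzero, with coefficient of x^(2m) equal to 7^(2m) / (2m)!.
For x^24 the coefficient is 7^24/24! = 191581231380566414401/620448401733239439360000 = 558545864083284007/1808887468610027520000.

558545864083284007/1808887468610027520000


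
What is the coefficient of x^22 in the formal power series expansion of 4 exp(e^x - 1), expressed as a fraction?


exp(e^x - 1) is the exponential generating function for the Bell numbers Bell_k: exp(e^x - 1) = sum_{k>=0} Bell_k x^k / k!.
So the coefficient of x^22 in 4 exp(e^x - 1) is 4 Bell_22 / 22!.
Computing: Bell_22 = 4506715738447323 and 22! = 1124000727777607680000, giving
4 * 4506715738447323/1124000727777607680000 = 88366975263673/5509807489105920000.

88366975263673/5509807489105920000


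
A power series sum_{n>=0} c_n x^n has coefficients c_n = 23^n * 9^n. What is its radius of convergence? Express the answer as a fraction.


By the root test (Cauchy-Hadamard), the radius is R = 1 / limsup_n |c_n|^(1/n).
Here |c_n|^(1/n) = (23^n * 9^n)^(1/n) = 23 * 9 = 207 for all n.
So R = 1/207 = 1/207.

1/207


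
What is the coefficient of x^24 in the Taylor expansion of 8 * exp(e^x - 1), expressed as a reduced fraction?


exp(e^x - 1) = sum_{k>=0} Bell_k x^k / k!, where Bell_k is the k-th Bell number.
So the coefficient of x^24 is 8 * Bell_24 / 24!.
Computing: Bell_24 = 445958869294805289 and 24! = 620448401733239439360000, giving
8 * 445958869294805289/620448401733239439360000 = 148652956431601763/25852016738884976640000.

148652956431601763/25852016738884976640000


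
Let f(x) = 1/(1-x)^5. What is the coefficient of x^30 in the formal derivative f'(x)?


Differentiate: d/dx [ 1/(1-x)^r ] = r / (1-x)^(r+1).
Here r = 5, so f'(x) = 5 / (1-x)^6.
The expansion of 1/(1-x)^(r+1) has coefficient of x^n equal to C(n+r, r).
So the coefficient of x^30 in f'(x) is
5 * C(35, 5) = 5 * 324632 = 1623160

1623160


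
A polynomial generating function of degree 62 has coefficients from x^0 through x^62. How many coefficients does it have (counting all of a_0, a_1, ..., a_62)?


A polynomial of degree 62 takes the form a_0 + a_1 x + ... + a_62 x^62.
The number of coefficients is 62 + 1 = 63.

63


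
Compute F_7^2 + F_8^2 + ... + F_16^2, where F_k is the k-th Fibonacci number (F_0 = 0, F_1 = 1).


There is a standard identity sum_{k=0}^{N} F_k^2 = F_N * F_{N+1} (proved inductively from the telescoping relation F_k^2 = F_k F_{k+1} - F_{k-1} F_k). Then
sum_{k=7}^{16} F_k^2 = F_16 F_17 - F_6 F_7.
Computing: F_16 = 987, F_17 = 1597, F_6 = 8, F_7 = 13.
Sum = 987 * 1597 - 8 * 13 = 1576135.

1576135


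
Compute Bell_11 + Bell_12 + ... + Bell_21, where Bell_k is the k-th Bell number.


Recall Bell_k counts set partitions of a k-set (with Bell_0 = 1 by convention).
Bell_11 through Bell_21: 678570, 4213597, 27644437, 190899322, 1382958545, 10480142147, 82864869804, 682076806159, 5832742205057, 51724158235372, 474869816156751
Sum = 678570 + 4213597 + 27644437 + 190899322 + 1382958545 + 10480142147 + 82864869804 + 682076806159 + 5832742205057 + 51724158235372 + 474869816156751 = 533203744809761.

533203744809761


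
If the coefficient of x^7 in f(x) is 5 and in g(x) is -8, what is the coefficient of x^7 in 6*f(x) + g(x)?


Scalar multiplication scales coefficients: 6 * 5 = 30.
Then add the g coefficient: 30 + -8
= 22

22


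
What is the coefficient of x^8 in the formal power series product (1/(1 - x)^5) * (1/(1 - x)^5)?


Combine the factors: (1/(1 - x)^5) * (1/(1 - x)^5) = 1/(1 - x)^10.
Then use 1/(1 - x)^r = sum_{k>=0} C(k + r - 1, r - 1) x^k with r = 10 and k = 8:
C(17, 9) = 24310.

24310


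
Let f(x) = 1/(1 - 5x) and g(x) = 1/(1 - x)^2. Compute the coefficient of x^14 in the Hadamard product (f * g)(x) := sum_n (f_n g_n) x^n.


f has coefficients f_k = 5^k. For g = 1/(1 - x)^2 the coefficient is g_k = C(k + 1, 1) = k + 1. The Hadamard coefficient is (f * g)_k = 5^k * (k + 1).
For k = 14: 5^14 * 15 = 6103515625 * 15 = 91552734375.

91552734375


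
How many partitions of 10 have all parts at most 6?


Using the generating function (1-x)^(-1)(1-x^2)^(-1)...(1-x^6)^(-1),
the coefficient of x^10 counts these restricted partitions.
Result = 35

35


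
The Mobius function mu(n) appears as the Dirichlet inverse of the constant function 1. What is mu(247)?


247 = 13 * 19 (all distinct primes).
mu(247) = (-1)^2 = 1

1


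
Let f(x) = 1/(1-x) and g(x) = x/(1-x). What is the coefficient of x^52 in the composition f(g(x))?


First simplify the composition: f(g(x)) = 1/(1 - x/(1-x)) = (1-x)/((1-x) - x) = (1-x)/(1-2x).
Now extract the coefficient. Write (1-x)/(1-2x) = 1/(1-2x) - x/(1-2x).
The coefficient of x^n in 1/(1-2x) is 2^n, and in x/(1-2x) is 2^(n-1) (for n >= 1).
So the coefficient of x^52 is 2^52 - 2^51 = 4503599627370496 - 2251799813685248 = 2251799813685248.

2251799813685248


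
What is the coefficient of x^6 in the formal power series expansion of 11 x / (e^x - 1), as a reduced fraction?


The exponential generating function for Bernoulli numbers is
x / (e^x - 1) = sum_{k>=0} B_k x^k / k!.
So the coefficient of x^6 in 11 x / (e^x - 1) is 11 B_6 / 6!.
Computing: B_6 = 1/42, 6! = 720, giving
11 * 1/42 / 720 = 11/30240.

11/30240


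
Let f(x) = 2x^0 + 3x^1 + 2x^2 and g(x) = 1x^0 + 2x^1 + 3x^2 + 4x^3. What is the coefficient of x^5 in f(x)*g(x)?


Cauchy product at x^5:
2*4
= 8

8


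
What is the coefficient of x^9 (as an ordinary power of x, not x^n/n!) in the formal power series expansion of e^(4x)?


The exponential series is e^y = sum_{k>=0} y^k / k!. Substituting y = 4x gives
e^(4x) = sum_{k>=0} 4^k x^k / k!.
So the coefficient of x^n is a^n/n! with a = 4, n = 9:
4^9 / 9! = 262144/362880 = 2048/2835

2048/2835


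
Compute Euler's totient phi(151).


phi(n) counts integers in [1, n] coprime to n. Using the multiplicative formula phi(n) = n * prod_{p | n} (1 - 1/p):
151 = 151, so
phi(151) = 151 * (1 - 1/151) = 150.

150


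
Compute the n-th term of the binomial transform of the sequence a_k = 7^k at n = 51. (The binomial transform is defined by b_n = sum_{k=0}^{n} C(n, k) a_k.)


With a_k = 7^k, b_n = sum_{k=0}^{n} C(n, k) 7^k = (1 + 7)^n by the binomial theorem.
For n = 51: (1 + 7)^51 = 8^51 = 11417981541647679048466287755595961091061972992.

11417981541647679048466287755595961091061972992


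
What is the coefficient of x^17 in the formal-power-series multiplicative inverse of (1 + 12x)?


The inverse is 1/(1 + 12x). Apply the geometric identity 1/(1 - y) = sum_{k>=0} y^k with y = -12x:
1/(1 + 12x) = sum_{k>=0} (-12)^k x^k.
So the coefficient of x^17 is (-12)^17 = -2218611106740436992.

-2218611106740436992


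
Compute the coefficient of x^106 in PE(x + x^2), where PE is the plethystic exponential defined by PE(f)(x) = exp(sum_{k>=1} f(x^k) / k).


With f(x) = x + x^2, the exponent is sum_{k>=1} (x^k + x^(2k)) / k = -ln(1 - x) - ln(1 - x^2). Exponentiating:
PE(x + x^2) = 1 / ((1 - x)(1 - x^2)).
This is the generating function for partitions of n into parts of size 1 or 2. The number of 2's can be any j in 0..53, and the rest are 1's, so
[x^106] = floor(106/2) + 1 = 54.

54


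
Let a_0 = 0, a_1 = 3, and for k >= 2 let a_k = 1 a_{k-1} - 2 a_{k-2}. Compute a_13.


Iterating the recurrence forward:
a_0 = 0
a_1 = 3
a_2 = 1*3 - 2*0 = 3
a_3 = 1*3 - 2*3 = -3
a_4 = 1*-3 - 2*3 = -9
a_5 = 1*-9 - 2*-3 = -3
a_6 = 1*-3 - 2*-9 = 15
a_7 = 1*15 - 2*-3 = 21
a_8 = 1*21 - 2*15 = -9
a_9 = 1*-9 - 2*21 = -51
a_10 = 1*-51 - 2*-9 = -33
a_11 = 1*-33 - 2*-51 = 69
a_12 = 1*69 - 2*-33 = 135
a_13 = 1*135 - 2*69 = -3
So a_13 = -3.

-3


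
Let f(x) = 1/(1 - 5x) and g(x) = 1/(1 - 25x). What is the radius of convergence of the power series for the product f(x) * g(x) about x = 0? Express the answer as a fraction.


The radius of 1/(1 - 5x) is 1/5 (nearest singularity at x = 1/5), and the radius of 1/(1 - 25x) is 1/25.
The product f(x)*g(x) = 1/((1 - 5x)(1 - 25x)) has singularities at both 1/5 and 1/25, so its radius of convergence is the distance to the nearest one:
min(1/5, 1/25) = 1/25.

1/25


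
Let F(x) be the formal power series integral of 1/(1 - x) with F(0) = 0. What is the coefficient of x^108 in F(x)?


1/(1 - x) = sum_{k>=0} x^k. Integrating termwise and using F(0) = 0 gives
F(x) = sum_{k>=0} x^(k+1) / (k+1) = sum_{m>=1} x^m / m = -ln(1 - x).
So the coefficient of x^108 is 1/108 = 1/108.

1/108


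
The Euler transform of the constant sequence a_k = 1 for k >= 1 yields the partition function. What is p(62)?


The Euler transform converts the sequence a_k = 1 into the number of integer partitions.
Using the recurrence or dynamic programming:
p(62) = 1300156

1300156


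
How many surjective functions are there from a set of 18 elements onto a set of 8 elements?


By inclusion-exclusion on which target elements are missed, the number of surjections from an n-set onto a k-set is
surj(n, k) = sum_{j=0}^{k} (-1)^j C(k, j) (k - j)^n.
Equivalently surj(n, k) = k! * S(n, k), where S(n, k) is the Stirling number of the second kind.
For n = 18, k = 8:
S(18, 8) = 189036065010, so
surj = 8! * 189036065010 = 40320 * 189036065010 = 7621934141203200.

7621934141203200


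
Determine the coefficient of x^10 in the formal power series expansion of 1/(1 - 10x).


The geometric series identity gives 1/(1 - c x) = sum_{k>=0} c^k x^k, so the coefficient of x^k is c^k.
Here c = 10 and k = 10.
Computing: 10^10 = 10000000000

10000000000


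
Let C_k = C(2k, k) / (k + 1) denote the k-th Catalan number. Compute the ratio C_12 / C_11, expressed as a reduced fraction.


Using C_k = (2k)! / (k! (k+1)!), the ratio C_{k+1}/C_k simplifies to
C_{k+1}/C_k = [(2k+2)! / ((k+1)! (k+2)!)] * [k! (k+1)! / (2k)!]
 = (2k+2)(2k+1) / ((k+1)(k+2)) = 2(2k+1) / (k+2).
For k = 11: 2(2*11 + 1) / (11 + 2) = 46/13 = 46/13.

46/13


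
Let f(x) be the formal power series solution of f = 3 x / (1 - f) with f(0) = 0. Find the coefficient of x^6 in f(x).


Apply Lagrange inversion: f = 3 x * phi(f) with phi(t) = 1/(1 - t), so
[x^n] f = 3^n * (1/n) [t^(n-1)] phi(t)^n = 3^n * (1/n) [t^(n-1)] (1 - t)^(-n) = 3^n * (1/n) C(2n - 2, n - 1) = 3^n * C_{n-1}.
For n = 6: C_5 = C(10, 5) / 6 = 252/6 = 42.
With the 3^6 = 729 factor, the coefficient is 729 * 42 = 30618.

30618


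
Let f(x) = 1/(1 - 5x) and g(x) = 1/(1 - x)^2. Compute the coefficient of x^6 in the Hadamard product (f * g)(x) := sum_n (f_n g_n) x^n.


f has coefficients f_k = 5^k. For g = 1/(1 - x)^2 the coefficient is g_k = C(k + 1, 1) = k + 1. The Hadamard coefficient is (f * g)_k = 5^k * (k + 1).
For k = 6: 5^6 * 7 = 15625 * 7 = 109375.

109375


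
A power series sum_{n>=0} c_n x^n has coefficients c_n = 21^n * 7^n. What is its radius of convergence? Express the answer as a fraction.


By the root test (Cauchy-Hadamard), the radius is R = 1 / limsup_n |c_n|^(1/n).
Here |c_n|^(1/n) = (21^n * 7^n)^(1/n) = 21 * 7 = 147 for all n.
So R = 1/147 = 1/147.

1/147


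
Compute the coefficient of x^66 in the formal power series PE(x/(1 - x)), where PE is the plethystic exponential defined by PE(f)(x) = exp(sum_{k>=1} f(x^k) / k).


For f(x) = x/(1 - x) we have
sum_{k>=1} f(x^k) / k = sum_{k>=1} (1/k) * x^k / (1 - x^k) = sum_{k, m >= 1} x^(k m) / k,
which after exponentiating simplifies to
PE(x/(1 - x)) = prod_{k>=1} 1 / (1 - x^k).
This is the generating function for the partition function p(n), so the coefficient of x^66 is p(66).
Computing p(66) by dynamic programming over parts 1, 2, ..., 66: p(66) = 2323520.

2323520


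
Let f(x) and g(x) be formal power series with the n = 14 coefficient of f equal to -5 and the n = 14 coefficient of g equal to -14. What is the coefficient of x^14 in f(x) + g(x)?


Addition of formal power series is termwise.
The coefficient of x^14 in f + g = -5 + -14
= -19

-19


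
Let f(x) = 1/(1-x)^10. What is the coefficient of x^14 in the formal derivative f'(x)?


Differentiate: d/dx [ 1/(1-x)^r ] = r / (1-x)^(r+1).
Here r = 10, so f'(x) = 10 / (1-x)^11.
The expansion of 1/(1-x)^(r+1) has coefficient of x^n equal to C(n+r, r).
So the coefficient of x^14 in f'(x) is
10 * C(24, 10) = 10 * 1961256 = 19612560

19612560


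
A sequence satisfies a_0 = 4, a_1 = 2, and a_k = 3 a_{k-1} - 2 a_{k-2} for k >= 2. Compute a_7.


The characteristic equation is t^2 - 3 t + 2 = 0, with roots r_1 = 2 and r_2 = 1 (so c_1 = r_1 + r_2, c_2 = -r_1 r_2 as required).
One can use the closed form a_n = A r_1^n + B r_2^n, but direct iteration is more reliable:
a_0 = 4, a_1 = 2, a_2 = -2, a_3 = -10, a_4 = -26, a_5 = -58, a_6 = -122, a_7 = -250.
So a_7 = -250.

-250


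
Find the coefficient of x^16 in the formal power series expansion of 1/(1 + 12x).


Write 1/(1 + c x) = 1/(1 - (-c) x) and apply the geometric-series identity
1/(1 - y) = sum_{k>=0} y^k to get 1/(1 + c x) = sum_{k>=0} (-c)^k x^k.
So the coefficient of x^k is (-c)^k = (-1)^k * c^k.
Here c = 12 and k = 16:
(-12)^16 = 1 * 184884258895036416 = 184884258895036416

184884258895036416


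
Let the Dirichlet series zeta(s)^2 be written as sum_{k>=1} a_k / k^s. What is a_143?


The Dirichlet convolution of the constant function 1 with itself gives (1 * 1)(k) = sum_{d | k} 1 = d(k), the number of positive divisors of k.
Since zeta(s) = sum_{k>=1} 1/k^s, we have zeta(s)^2 = sum_{k>=1} d(k)/k^s, so a_k = d(k).
For k = 143: the divisors are 1, 11, 13, 143.
Count = 4.

4


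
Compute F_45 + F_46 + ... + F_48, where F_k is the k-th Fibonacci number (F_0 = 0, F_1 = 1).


Use the identity sum_{k=0}^{N} F_k = F_{N+2} - 1 (which follows from F_{k+2} - F_{k+1} = F_k). Then
sum_{k=45}^{48} F_k = (F_{50} - 1) - (F_{46} - 1) = F_{50} - F_{46}.
Computing: F_{50} = 12586269025, F_{46} = 1836311903, so
Sum = 12586269025 - 1836311903 = 10749957122.

10749957122


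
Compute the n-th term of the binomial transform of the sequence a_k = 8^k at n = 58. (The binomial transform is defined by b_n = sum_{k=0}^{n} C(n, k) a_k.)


With a_k = 8^k, b_n = sum_{k=0}^{n} C(n, k) 8^k = (1 + 8)^n by the binomial theorem.
For n = 58: (1 + 8)^58 = 9^58 = 22185312344622607535965183080365494317672538611578408721.

22185312344622607535965183080365494317672538611578408721


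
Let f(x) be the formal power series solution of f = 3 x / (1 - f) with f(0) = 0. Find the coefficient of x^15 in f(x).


Apply Lagrange inversion: f = 3 x * phi(f) with phi(t) = 1/(1 - t), so
[x^n] f = 3^n * (1/n) [t^(n-1)] phi(t)^n = 3^n * (1/n) [t^(n-1)] (1 - t)^(-n) = 3^n * (1/n) C(2n - 2, n - 1) = 3^n * C_{n-1}.
For n = 15: C_14 = C(28, 14) / 15 = 40116600/15 = 2674440.
With the 3^15 = 14348907 factor, the coefficient is 14348907 * 2674440 = 38375290837080.

38375290837080


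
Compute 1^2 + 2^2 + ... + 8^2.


This power sum has a closed form given by Faulhaber's formula
sum_{k=1}^{m} k^p = (1 / (p + 1)) * sum_{j=0}^{p} C(p + 1, j) B_j m^(p + 1 - j),
but for small m direct computation is fastest:
1 + 4 + 9 + 16 + 25 + 36 + 49 + 64 = 204.

204


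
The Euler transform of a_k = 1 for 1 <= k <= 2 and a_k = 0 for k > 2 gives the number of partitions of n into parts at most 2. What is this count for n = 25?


Partitions of 25 into parts at most 2:
Using generating function (1-x)^(-1)(1-x^2)^(-1),
the coefficient of x^25 = 13

13


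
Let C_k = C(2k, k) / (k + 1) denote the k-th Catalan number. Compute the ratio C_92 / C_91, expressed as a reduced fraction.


Using C_k = (2k)! / (k! (k+1)!), the ratio C_{k+1}/C_k simplifies to
C_{k+1}/C_k = [(2k+2)! / ((k+1)! (k+2)!)] * [k! (k+1)! / (2k)!]
 = (2k+2)(2k+1) / ((k+1)(k+2)) = 2(2k+1) / (k+2).
For k = 91: 2(2*91 + 1) / (91 + 2) = 366/93 = 122/31.

122/31


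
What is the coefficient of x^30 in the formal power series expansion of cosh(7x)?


The Maclaurin series is cosh(t) = sum_{m>=0} t^(2m) / (2m)!, so substituting t = 7x, only even powers of x are nonzero, with coefficient of x^(2m) equal to 7^(2m) / (2m)!.
For x^30 the coefficient is 7^30/30! = 22539340290692258087863249/265252859812191058636308480000000 = 9387480337647754305649/110475993257888820756480000000.

9387480337647754305649/110475993257888820756480000000


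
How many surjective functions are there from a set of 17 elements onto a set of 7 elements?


By inclusion-exclusion on which target elements are missed, the number of surjections from an n-set onto a k-set is
surj(n, k) = sum_{j=0}^{k} (-1)^j C(k, j) (k - j)^n.
Equivalently surj(n, k) = k! * S(n, k), where S(n, k) is the Stirling number of the second kind.
For n = 17, k = 7:
S(17, 7) = 25708104786, so
surj = 7! * 25708104786 = 5040 * 25708104786 = 129568848121440.

129568848121440


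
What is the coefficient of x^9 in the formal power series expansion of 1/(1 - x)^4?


The expansion 1/(1 - x)^r = sum_{k>=0} C(k + r - 1, r - 1) x^k follows from the multiset / negative-binomial theorem (or from repeated differentiation of the geometric series).
For r = 4 and k = 9:
C(12, 3) = 479001600 / (6 * 362880) = 220.

220


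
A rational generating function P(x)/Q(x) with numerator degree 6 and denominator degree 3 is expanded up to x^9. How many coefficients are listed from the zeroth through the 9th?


Expanding up to x^9 gives the coefficients for x^0, x^1, ..., x^9.
That is 9 + 1 = 10 coefficients in total.

10


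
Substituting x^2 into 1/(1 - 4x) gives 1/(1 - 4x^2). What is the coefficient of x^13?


Since 1/(1 - 4x^2) only has even powers of x,
the coefficient of x^13 (odd) is 0.

0


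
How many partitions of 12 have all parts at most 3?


Using the generating function (1-x)^(-1)(1-x^2)^(-1)(1-x^3)^(-1),
the coefficient of x^12 counts these restricted partitions.
Result = 19

19


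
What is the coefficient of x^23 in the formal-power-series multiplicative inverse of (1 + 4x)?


The inverse is 1/(1 + 4x). Apply the geometric identity 1/(1 - y) = sum_{k>=0} y^k with y = -4x:
1/(1 + 4x) = sum_{k>=0} (-4)^k x^k.
So the coefficient of x^23 is (-4)^23 = -70368744177664.

-70368744177664


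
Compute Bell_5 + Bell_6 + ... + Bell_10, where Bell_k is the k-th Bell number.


Recall Bell_k counts set partitions of a k-set (with Bell_0 = 1 by convention).
Bell_5 through Bell_10: 52, 203, 877, 4140, 21147, 115975
Sum = 52 + 203 + 877 + 4140 + 21147 + 115975 = 142394.

142394


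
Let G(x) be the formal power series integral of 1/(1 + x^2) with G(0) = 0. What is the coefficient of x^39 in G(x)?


1/(1 + x^2) = sum_{j>=0} (-1)^j x^(2j). Integrating termwise with G(0) = 0:
G(x) = sum_{j>=0} (-1)^j x^(2j+1) / (2j+1) = arctan(x).
Only odd powers are nonzero. For x^39 write 39 = 2*19 + 1, giving
(-1)^19 / 39 = -1/39 = -1/39.

-1/39


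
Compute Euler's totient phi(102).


phi(n) counts integers in [1, n] coprime to n. Using the multiplicative formula phi(n) = n * prod_{p | n} (1 - 1/p):
102 = 2 * 3 * 17, so
phi(102) = 102 * (1 - 1/2) * (1 - 1/3) * (1 - 1/17) = 32.

32


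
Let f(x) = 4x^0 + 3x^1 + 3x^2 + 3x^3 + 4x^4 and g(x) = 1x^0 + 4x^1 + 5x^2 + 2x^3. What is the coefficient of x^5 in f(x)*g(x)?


Cauchy product at x^5:
3*2 + 3*5 + 4*4
= 37

37


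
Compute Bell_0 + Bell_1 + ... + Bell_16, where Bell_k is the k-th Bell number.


Recall Bell_k counts set partitions of a k-set (with Bell_0 = 1 by convention).
Bell_0 through Bell_16: 1, 1, 2, 5, 15, 52, 203, 877, 4140, 21147, 115975, 678570, 4213597, 27644437, 190899322, 1382958545, 10480142147
Sum = 1 + 1 + 2 + 5 + 15 + 52 + 203 + 877 + 4140 + 21147 + 115975 + 678570 + 4213597 + 27644437 + 190899322 + 1382958545 + 10480142147 = 12086679036.

12086679036


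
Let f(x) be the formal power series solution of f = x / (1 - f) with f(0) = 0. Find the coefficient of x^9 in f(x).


Apply Lagrange inversion: f = x * phi(f) with phi(t) = 1/(1 - t), so
[x^n] f = (1/n) [t^(n-1)] phi(t)^n = (1/n) [t^(n-1)] (1 - t)^(-n) = (1/n) C(2n - 2, n - 1) = C_{n-1}.
For n = 9: C_8 = C(16, 8) / 9 = 12870/9 = 1430 = 1430.

1430


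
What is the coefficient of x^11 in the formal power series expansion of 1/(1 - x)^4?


The expansion 1/(1 - x)^r = sum_{k>=0} C(k + r - 1, r - 1) x^k follows from the multiset / negative-binomial theorem (or from repeated differentiation of the geometric series).
For r = 4 and k = 11:
C(14, 3) = 87178291200 / (6 * 39916800) = 364.

364


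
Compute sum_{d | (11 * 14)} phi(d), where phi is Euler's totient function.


First, 11 * 14 = 154. One classical identity is sum_{d | n} phi(d) = n (each k in [1, n] has a unique gcd with n, and among the k's with gcd(k, n) = n/d there are phi(d) of them). So the sum equals 154. We also verify directly:
Divisors of 154: 1, 2, 7, 11, 14, 22, 77, 154.
phi values: 1, 1, 6, 10, 6, 10, 60, 60.
Sum = 154.

154


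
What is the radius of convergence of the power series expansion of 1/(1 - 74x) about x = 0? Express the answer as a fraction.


Expanding 1/(1 - 74x) = sum_{k>=0} 74^k x^k, the series converges when |74x| < 1, i.e., |x| < 1/74.
So the radius of convergence is 1/74 = 1/74.

1/74


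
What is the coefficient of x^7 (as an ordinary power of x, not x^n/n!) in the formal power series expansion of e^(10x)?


The exponential series is e^y = sum_{k>=0} y^k / k!. Substituting y = 10x gives
e^(10x) = sum_{k>=0} 10^k x^k / k!.
So the coefficient of x^n is a^n/n! with a = 10, n = 7:
10^7 / 7! = 10000000/5040 = 125000/63

125000/63


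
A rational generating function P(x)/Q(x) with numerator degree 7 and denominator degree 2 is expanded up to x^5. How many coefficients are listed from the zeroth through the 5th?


Expanding up to x^5 gives the coefficients for x^0, x^1, ..., x^5.
That is 5 + 1 = 6 coefficients in total.

6


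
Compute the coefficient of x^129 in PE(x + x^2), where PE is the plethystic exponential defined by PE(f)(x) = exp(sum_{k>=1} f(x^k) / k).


With f(x) = x + x^2, the exponent is sum_{k>=1} (x^k + x^(2k)) / k = -ln(1 - x) - ln(1 - x^2). Exponentiating:
PE(x + x^2) = 1 / ((1 - x)(1 - x^2)).
This is the generating function for partitions of n into parts of size 1 or 2. The number of 2's can be any j in 0..64, and the rest are 1's, so
[x^129] = floor(129/2) + 1 = 65.

65


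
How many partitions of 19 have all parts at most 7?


Using the generating function (1-x)^(-1)(1-x^2)^(-1)...(1-x^7)^(-1),
the coefficient of x^19 counts these restricted partitions.
Result = 300

300


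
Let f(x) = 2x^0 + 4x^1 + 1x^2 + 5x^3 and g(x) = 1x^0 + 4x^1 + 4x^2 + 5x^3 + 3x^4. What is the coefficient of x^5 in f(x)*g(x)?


Cauchy product at x^5:
4*3 + 1*5 + 5*4
= 37

37


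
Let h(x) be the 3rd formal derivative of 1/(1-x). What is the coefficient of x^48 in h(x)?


Differentiating 3 times: d^3/dx^3 [1/(1-x)] = 3!/(1-x)^4.
The expansion 1/(1-x)^4 = sum_{k>=0} C(k+3, 3) x^k, so the coefficient of x^n in 3!/(1-x)^4 is 3! * C(n+3, 3).
For n = 48: 6 * C(51, 3) = 6 * 20825 = 124950

124950


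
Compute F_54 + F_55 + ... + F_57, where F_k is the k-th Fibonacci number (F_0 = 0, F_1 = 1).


Use the identity sum_{k=0}^{N} F_k = F_{N+2} - 1 (which follows from F_{k+2} - F_{k+1} = F_k). Then
sum_{k=54}^{57} F_k = (F_{59} - 1) - (F_{55} - 1) = F_{59} - F_{55}.
Computing: F_{59} = 956722026041, F_{55} = 139583862445, so
Sum = 956722026041 - 139583862445 = 817138163596.

817138163596


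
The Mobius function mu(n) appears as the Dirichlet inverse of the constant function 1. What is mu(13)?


13 = 13 (all distinct primes).
mu(13) = (-1)^1 = -1

-1


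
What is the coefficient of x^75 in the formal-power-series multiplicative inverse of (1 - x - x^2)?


Let the inverse be f(x) = sum_{k>=0} a_k x^k. From f(x) * (1 - x - x^2) = 1 and matching coefficients:
 x^0: a_0 = 1.
 x^1: a_1 - a_0 = 0, so a_1 = 1.
 x^k (k >= 2): a_k - a_{k-1} - a_{k-2} = 0, i.e. a_k = a_{k-1} + a_{k-2}.
This is the Fibonacci-type recurrence shifted so that a_0 = a_1 = 1.
Iterating: a_0=1, a_1=1, a_2=2, a_3=3, a_4=5, a_5=8, a_6=13, a_7=21, a_8=34, a_9=55, ...
a_75 = 3416454622906707.

3416454622906707


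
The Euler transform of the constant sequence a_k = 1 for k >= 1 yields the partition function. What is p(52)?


The Euler transform converts the sequence a_k = 1 into the number of integer partitions.
Using the recurrence or dynamic programming:
p(52) = 281589

281589


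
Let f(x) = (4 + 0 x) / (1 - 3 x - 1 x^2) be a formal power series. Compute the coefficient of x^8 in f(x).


Write f(x) = sum_{k>=0} a_k x^k. Multiplying both sides by 1 - 3 x - 1 x^2 gives
(1 - 3 x - 1 x^2) sum_{k>=0} a_k x^k = 4 + 0 x.
Matching coefficients:
 x^0: a_0 = 4
 x^1: a_1 - 3 a_0 = 0  =>  a_1 = 3*4 + 0 = 12
 x^k (k >= 2): a_k = 3 a_{k-1} + 1 a_{k-2}.
Iterating: a_2 = 40, a_3 = 132, a_4 = 436, a_5 = 1440, a_6 = 4756, a_7 = 15708, a_8 = 51880.
So the coefficient of x^8 is 51880.

51880


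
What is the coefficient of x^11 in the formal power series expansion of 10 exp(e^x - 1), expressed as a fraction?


exp(e^x - 1) is the exponential generating function for the Bell numbers Bell_k: exp(e^x - 1) = sum_{k>=0} Bell_k x^k / k!.
So the coefficient of x^11 in 10 exp(e^x - 1) is 10 Bell_11 / 11!.
Computing: Bell_11 = 678570 and 11! = 39916800, giving
10 * 678570/39916800 = 22619/133056.

22619/133056


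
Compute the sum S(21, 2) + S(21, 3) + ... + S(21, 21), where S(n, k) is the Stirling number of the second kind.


By definition, S(n, k) counts partitions of an n-set into exactly k nonempty blocks.
Computing row n = 21 for k = 2..21:
S(21, k): 1048575, 1742343625, 181509070050, 3791262568401, 26585679462804, 82310957214948, 132511015347084, 123272476465204, 71187132291275, 26826851689001, 6833042030178, 1204909218331, 149304004500, 13087462580, 809944464, 34952799, 1023435, 19285, 210, 1
Sum = 474869816156750.

474869816156750


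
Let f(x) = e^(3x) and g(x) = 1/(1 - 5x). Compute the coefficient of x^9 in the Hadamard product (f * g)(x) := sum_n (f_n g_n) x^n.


Expanding: f_k = 3^k/k! (from e^(3x)) and g_k = 5^k (from 1/(1 - 5x)). So the Hadamard coefficient (f * g)_k = 3^k 5^k / k! = (15)^k / k!.
For k = 9: 15^9/9! = 38443359375/362880 = 94921875/896.

94921875/896


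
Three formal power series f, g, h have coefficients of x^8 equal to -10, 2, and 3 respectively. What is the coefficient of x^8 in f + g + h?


Series addition is componentwise:
-10 + 2 + 3
= -5

-5


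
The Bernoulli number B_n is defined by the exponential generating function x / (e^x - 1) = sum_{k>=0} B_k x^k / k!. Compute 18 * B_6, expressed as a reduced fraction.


Bernoulli numbers can also be computed recursively via B_0 = 1 and sum_{j=0}^{m} C(m+1, j) B_j = 0 for m >= 1. Odd-index Bernoulli numbers vanish for k >= 3.
Computing B_6 = 1/42, so 18 * B_6 = 18 * 1/42 = 3/7.

3/7


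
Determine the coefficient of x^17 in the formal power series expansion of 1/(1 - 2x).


The geometric series identity gives 1/(1 - c x) = sum_{k>=0} c^k x^k, so the coefficient of x^k is c^k.
Here c = 2 and k = 17.
Computing: 2^17 = 131072

131072


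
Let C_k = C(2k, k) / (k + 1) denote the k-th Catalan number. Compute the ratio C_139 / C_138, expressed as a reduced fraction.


Using C_k = (2k)! / (k! (k+1)!), the ratio C_{k+1}/C_k simplifies to
C_{k+1}/C_k = [(2k+2)! / ((k+1)! (k+2)!)] * [k! (k+1)! / (2k)!]
 = (2k+2)(2k+1) / ((k+1)(k+2)) = 2(2k+1) / (k+2).
For k = 138: 2(2*138 + 1) / (138 + 2) = 554/140 = 277/70.

277/70


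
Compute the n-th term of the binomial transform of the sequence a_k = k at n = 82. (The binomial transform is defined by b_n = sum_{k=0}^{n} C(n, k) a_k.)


With a_k = k, b_n = sum_{k=0}^{n} C(n, k) k. Using k * C(n, k) = n * C(n-1, k-1) gives b_n = n * sum_{k>=1} C(n-1, k-1) = n * 2^(n-1).
For n = 82: 82 * 2^81 = 82 * 2417851639229258349412352 = 198263834416799184651812864.

198263834416799184651812864


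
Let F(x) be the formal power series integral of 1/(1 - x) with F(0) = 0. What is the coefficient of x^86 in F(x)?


1/(1 - x) = sum_{k>=0} x^k. Integrating termwise and using F(0) = 0 gives
F(x) = sum_{k>=0} x^(k+1) / (k+1) = sum_{m>=1} x^m / m = -ln(1 - x).
So the coefficient of x^86 is 1/86 = 1/86.

1/86


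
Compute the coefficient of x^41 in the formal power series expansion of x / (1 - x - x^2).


Let f(x) = sum_{k>=0} a_k x^k. Multiplying f(x) * (1 - x - x^2) = x and matching coefficients gives a_0 = 0, a_1 = 1, and a_k = a_{k-1} + a_{k-2} for k >= 2. These are the Fibonacci numbers F_k.
Iterating from F_0 = 0, F_1 = 1:
F_0=0, F_1=1, F_2=1, F_3=2, F_4=3, F_5=5, F_6=8, F_7=13, F_8=21, F_9=34, ...
F_41 = 165580141.

165580141


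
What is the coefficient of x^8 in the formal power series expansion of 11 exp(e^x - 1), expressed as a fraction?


exp(e^x - 1) is the exponential generating function for the Bell numbers Bell_k: exp(e^x - 1) = sum_{k>=0} Bell_k x^k / k!.
So the coefficient of x^8 in 11 exp(e^x - 1) is 11 Bell_8 / 8!.
Computing: Bell_8 = 4140 and 8! = 40320, giving
11 * 4140/40320 = 253/224.

253/224


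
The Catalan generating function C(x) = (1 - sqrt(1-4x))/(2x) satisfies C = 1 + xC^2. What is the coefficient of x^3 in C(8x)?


Substituting x -> 8x scales the n-th coefficient by 8^n, so [x^3] C(8x) = 8^3 * C_3.
C_3 = C(2*3, 3)/(4) = 20/4 = 5.
So 8^3 * 5 = 512 * 5 = 2560.

2560


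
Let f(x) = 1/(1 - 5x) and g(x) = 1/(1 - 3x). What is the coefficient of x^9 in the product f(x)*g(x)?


The coefficient of x^n in f*g is the Cauchy product: sum_{k=0}^{n} a^k * b^(n-k).
With a=5, b=3, n=9:
sum_{k=0}^{9} 5^k * 3^(9-k)
= 4853288

4853288


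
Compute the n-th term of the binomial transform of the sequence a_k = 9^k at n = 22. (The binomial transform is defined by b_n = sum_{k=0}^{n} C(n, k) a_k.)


With a_k = 9^k, b_n = sum_{k=0}^{n} C(n, k) 9^k = (1 + 9)^n by the binomial theorem.
For n = 22: (1 + 9)^22 = 10^22 = 10000000000000000000000.

10000000000000000000000


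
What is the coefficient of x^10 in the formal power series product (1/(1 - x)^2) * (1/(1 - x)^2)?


Combine the factors: (1/(1 - x)^2) * (1/(1 - x)^2) = 1/(1 - x)^4.
Then use 1/(1 - x)^r = sum_{k>=0} C(k + r - 1, r - 1) x^k with r = 4 and k = 10:
C(13, 3) = 286.

286


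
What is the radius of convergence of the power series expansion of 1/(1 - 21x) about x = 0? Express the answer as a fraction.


Expanding 1/(1 - 21x) = sum_{k>=0} 21^k x^k, the series converges when |21x| < 1, i.e., |x| < 1/21.
So the radius of convergence is 1/21 = 1/21.

1/21


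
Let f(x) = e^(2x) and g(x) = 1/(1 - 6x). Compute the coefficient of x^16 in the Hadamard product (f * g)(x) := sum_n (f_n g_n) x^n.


Expanding: f_k = 2^k/k! (from e^(2x)) and g_k = 6^k (from 1/(1 - 6x)). So the Hadamard coefficient (f * g)_k = 2^k 6^k / k! = (12)^k / k!.
For k = 16: 12^16/16! = 184884258895036416/20922789888000 = 7739670528/875875.

7739670528/875875


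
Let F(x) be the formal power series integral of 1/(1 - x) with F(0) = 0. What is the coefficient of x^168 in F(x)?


1/(1 - x) = sum_{k>=0} x^k. Integrating termwise and using F(0) = 0 gives
F(x) = sum_{k>=0} x^(k+1) / (k+1) = sum_{m>=1} x^m / m = -ln(1 - x).
So the coefficient of x^168 is 1/168 = 1/168.

1/168


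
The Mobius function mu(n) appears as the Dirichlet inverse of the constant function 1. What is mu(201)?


201 = 3 * 67 (all distinct primes).
mu(201) = (-1)^2 = 1

1


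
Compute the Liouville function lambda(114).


The Liouville function is lambda(k) = (-1)^Omega(k), where Omega(k) counts the prime factors of k with multiplicity.
Factoring: 114 = 2 * 3 * 19, so Omega(114) = 3.
lambda(114) = (-1)^3 = -1.

-1


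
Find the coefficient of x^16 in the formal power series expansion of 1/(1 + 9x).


Write 1/(1 + c x) = 1/(1 - (-c) x) and apply the geometric-series identity
1/(1 - y) = sum_{k>=0} y^k to get 1/(1 + c x) = sum_{k>=0} (-c)^k x^k.
So the coefficient of x^k is (-c)^k = (-1)^k * c^k.
Here c = 9 and k = 16:
(-9)^16 = 1 * 1853020188851841 = 1853020188851841

1853020188851841


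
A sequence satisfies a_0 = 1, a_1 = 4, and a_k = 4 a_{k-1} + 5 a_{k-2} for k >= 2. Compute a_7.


The characteristic equation is t^2 - 4 t - 5 = 0, with roots r_1 = 5 and r_2 = -1 (so c_1 = r_1 + r_2, c_2 = -r_1 r_2 as required).
One can use the closed form a_n = A r_1^n + B r_2^n, but direct iteration is more reliable:
a_0 = 1, a_1 = 4, a_2 = 21, a_3 = 104, a_4 = 521, a_5 = 2604, a_6 = 13021, a_7 = 65104.
So a_7 = 65104.

65104
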